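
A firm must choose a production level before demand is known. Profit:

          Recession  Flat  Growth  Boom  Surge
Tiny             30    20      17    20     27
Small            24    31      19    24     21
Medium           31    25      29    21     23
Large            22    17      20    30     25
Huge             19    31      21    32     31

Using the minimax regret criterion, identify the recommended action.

Column bests: Recession=31, Flat=31, Growth=29, Boom=32, Surge=31.
Tiny regrets: 1, 11, 12, 12, 4 → max 12
Small regrets: 7, 0, 10, 8, 10 → max 10
Medium regrets: 0, 6, 0, 11, 8 → max 11
Large regrets: 9, 14, 9, 2, 6 → max 14
Huge regrets: 12, 0, 8, 0, 0 → max 12
Smallest max regret = 10 → Small.

Small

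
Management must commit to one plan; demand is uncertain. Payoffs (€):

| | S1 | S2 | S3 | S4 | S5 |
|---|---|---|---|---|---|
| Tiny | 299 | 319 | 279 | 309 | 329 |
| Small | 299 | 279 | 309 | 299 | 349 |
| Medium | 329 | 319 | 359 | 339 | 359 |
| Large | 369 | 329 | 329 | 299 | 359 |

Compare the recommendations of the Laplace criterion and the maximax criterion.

laplace → Medium; maximax → Large (disagree)

Row averages: Tiny=307, Small=307, Medium=341, Large=337
Highest average = 341 → Medium.
Row maxima: Tiny=329, Small=349, Medium=359, Large=369
Best best-case = 369 → Large.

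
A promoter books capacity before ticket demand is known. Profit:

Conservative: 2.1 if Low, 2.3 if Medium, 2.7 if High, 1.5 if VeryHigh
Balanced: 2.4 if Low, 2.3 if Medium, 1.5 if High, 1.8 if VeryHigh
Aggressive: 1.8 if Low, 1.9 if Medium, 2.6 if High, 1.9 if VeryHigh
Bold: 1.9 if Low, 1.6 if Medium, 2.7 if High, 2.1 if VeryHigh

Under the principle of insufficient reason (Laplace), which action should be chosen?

Row averages: Conservative=2.15, Balanced=2, Aggressive=2.05, Bold=2.075
Highest average = 2.15 → Conservative.

Conservative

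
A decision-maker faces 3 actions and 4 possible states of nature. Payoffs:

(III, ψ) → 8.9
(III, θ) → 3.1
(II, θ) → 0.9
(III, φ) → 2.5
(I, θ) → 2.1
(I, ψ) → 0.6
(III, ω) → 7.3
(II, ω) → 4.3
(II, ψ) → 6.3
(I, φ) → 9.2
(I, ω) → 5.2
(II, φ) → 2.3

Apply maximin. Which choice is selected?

Row minima: I=0.6, II=0.9, III=2.5
Best worst-case = 2.5 → III.

III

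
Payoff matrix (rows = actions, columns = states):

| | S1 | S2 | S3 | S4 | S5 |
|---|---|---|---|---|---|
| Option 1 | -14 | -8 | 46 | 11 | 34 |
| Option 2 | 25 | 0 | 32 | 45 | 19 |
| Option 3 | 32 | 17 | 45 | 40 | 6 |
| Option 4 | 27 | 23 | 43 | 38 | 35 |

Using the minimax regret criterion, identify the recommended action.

Option 4

Column bests: S1=32, S2=23, S3=46, S4=45, S5=35.
Option 1 regrets: 46, 31, 0, 34, 1 → max 46
Option 2 regrets: 7, 23, 14, 0, 16 → max 23
Option 3 regrets: 0, 6, 1, 5, 29 → max 29
Option 4 regrets: 5, 0, 3, 7, 0 → max 7
Smallest max regret = 7 → Option 4.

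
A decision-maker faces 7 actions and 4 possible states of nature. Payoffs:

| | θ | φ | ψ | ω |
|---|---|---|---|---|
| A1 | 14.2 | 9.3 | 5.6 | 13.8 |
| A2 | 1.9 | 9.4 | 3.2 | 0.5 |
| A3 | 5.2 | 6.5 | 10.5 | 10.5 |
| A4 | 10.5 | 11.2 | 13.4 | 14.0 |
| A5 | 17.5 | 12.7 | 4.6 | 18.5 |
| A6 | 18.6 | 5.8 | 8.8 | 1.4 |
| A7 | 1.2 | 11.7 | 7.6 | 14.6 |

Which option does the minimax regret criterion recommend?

Column bests: θ=18.6, φ=12.7, ψ=13.4, ω=18.5.
A1 regrets: 4.4, 3.4, 7.8, 4.7 → max 7.8
A2 regrets: 16.7, 3.3, 10.2, 18.0 → max 18.0
A3 regrets: 13.4, 6.2, 2.9, 8.0 → max 13.4
A4 regrets: 8.1, 1.5, 0.0, 4.5 → max 8.1
A5 regrets: 1.1, 0.0, 8.8, 0.0 → max 8.8
A6 regrets: 0.0, 6.9, 4.6, 17.1 → max 17.1
A7 regrets: 17.4, 1.0, 5.8, 3.9 → max 17.4
Smallest max regret = 7.8 → A1.

A1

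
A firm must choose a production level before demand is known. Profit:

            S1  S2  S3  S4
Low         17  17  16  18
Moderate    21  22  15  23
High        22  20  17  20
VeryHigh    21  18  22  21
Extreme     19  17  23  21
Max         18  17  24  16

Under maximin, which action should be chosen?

VeryHigh

Row minima: Low=16, Moderate=15, High=17, VeryHigh=18, Extreme=17, Max=16
Best worst-case = 18 → VeryHigh.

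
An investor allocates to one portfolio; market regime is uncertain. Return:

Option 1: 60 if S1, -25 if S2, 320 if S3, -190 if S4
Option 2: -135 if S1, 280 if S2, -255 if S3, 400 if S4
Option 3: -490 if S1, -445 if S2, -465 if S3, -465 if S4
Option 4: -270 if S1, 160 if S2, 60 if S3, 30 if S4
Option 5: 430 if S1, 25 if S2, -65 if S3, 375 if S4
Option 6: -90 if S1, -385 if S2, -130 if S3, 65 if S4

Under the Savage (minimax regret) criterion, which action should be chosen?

Option 5

Column bests: S1=430, S2=280, S3=320, S4=400.
Option 1 regrets: 370, 305, 0, 590 → max 590
Option 2 regrets: 565, 0, 575, 0 → max 575
Option 3 regrets: 920, 725, 785, 865 → max 920
Option 4 regrets: 700, 120, 260, 370 → max 700
Option 5 regrets: 0, 255, 385, 25 → max 385
Option 6 regrets: 520, 665, 450, 335 → max 665
Smallest max regret = 385 → Option 5.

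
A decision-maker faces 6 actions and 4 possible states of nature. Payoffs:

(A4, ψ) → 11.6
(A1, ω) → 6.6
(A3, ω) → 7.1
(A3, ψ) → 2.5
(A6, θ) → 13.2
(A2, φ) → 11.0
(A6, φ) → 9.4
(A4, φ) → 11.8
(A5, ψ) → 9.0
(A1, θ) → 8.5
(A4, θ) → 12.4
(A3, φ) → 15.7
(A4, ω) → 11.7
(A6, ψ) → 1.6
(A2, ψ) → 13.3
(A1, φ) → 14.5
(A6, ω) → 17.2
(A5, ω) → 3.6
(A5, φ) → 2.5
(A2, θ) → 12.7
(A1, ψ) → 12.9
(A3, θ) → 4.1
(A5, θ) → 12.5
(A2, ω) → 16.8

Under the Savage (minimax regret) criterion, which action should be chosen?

A2

Column bests: θ=13.2, φ=15.7, ψ=13.3, ω=17.2.
A1 regrets: 4.7, 1.2, 0.4, 10.6 → max 10.6
A2 regrets: 0.5, 4.7, 0.0, 0.4 → max 4.7
A3 regrets: 9.1, 0.0, 10.8, 10.1 → max 10.8
A4 regrets: 0.8, 3.9, 1.7, 5.5 → max 5.5
A5 regrets: 0.7, 13.2, 4.3, 13.6 → max 13.6
A6 regrets: 0.0, 6.3, 11.7, 0.0 → max 11.7
Smallest max regret = 4.7 → A2.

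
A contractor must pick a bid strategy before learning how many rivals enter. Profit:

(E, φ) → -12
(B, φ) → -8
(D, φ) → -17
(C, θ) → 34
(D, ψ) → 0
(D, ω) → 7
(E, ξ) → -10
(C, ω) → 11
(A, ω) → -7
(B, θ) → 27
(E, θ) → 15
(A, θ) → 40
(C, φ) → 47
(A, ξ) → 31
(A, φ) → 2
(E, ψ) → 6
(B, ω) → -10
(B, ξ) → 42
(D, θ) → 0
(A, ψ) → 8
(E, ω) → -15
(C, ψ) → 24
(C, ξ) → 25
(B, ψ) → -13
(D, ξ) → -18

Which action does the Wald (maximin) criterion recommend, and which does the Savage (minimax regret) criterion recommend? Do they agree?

Row minima: A=-7, B=-13, C=11, D=-18, E=-15
Best worst-case = 11 → C.
Column bests: θ=40, φ=47, ψ=24, ω=11, ξ=42.
A regrets: 0, 45, 16, 18, 11 → max 45
B regrets: 13, 55, 37, 21, 0 → max 55
C regrets: 6, 0, 0, 0, 17 → max 17
D regrets: 40, 64, 24, 4, 60 → max 64
E regrets: 25, 59, 18, 26, 52 → max 59
Smallest max regret = 17 → C.

maximin → C; minimax regret → C (agree)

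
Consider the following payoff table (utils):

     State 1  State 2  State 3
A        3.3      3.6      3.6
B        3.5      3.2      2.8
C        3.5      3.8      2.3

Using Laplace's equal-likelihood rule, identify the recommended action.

Row averages: A=3.5, B=19/6, C=3.2
Highest average = 3.5 → A.

A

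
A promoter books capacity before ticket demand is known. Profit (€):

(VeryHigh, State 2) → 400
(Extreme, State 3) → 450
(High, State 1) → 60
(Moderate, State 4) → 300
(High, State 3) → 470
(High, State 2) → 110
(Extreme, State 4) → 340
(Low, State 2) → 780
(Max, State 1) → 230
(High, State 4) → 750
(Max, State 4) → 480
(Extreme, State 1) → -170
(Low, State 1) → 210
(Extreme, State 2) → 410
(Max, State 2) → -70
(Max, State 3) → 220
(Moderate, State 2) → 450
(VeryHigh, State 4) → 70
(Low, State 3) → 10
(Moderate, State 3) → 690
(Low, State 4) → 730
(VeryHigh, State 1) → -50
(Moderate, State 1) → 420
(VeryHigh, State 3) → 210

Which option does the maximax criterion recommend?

Row maxima: Low=780, Moderate=690, High=750, VeryHigh=400, Extreme=450, Max=480
Best best-case = 780 → Low.

Low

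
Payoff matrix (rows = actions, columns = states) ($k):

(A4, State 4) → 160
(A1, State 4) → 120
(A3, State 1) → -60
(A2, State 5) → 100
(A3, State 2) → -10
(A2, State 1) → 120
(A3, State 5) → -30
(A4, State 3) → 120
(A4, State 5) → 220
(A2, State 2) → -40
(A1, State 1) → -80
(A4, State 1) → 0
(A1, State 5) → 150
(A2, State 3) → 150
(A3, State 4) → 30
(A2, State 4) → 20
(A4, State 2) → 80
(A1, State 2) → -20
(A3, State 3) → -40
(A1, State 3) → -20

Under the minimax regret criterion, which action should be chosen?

Column bests: State 1=120, State 2=80, State 3=150, State 4=160, State 5=220.
A1 regrets: 200, 100, 170, 40, 70 → max 200
A2 regrets: 0, 120, 0, 140, 120 → max 140
A3 regrets: 180, 90, 190, 130, 250 → max 250
A4 regrets: 120, 0, 30, 0, 0 → max 120
Smallest max regret = 120 → A4.

A4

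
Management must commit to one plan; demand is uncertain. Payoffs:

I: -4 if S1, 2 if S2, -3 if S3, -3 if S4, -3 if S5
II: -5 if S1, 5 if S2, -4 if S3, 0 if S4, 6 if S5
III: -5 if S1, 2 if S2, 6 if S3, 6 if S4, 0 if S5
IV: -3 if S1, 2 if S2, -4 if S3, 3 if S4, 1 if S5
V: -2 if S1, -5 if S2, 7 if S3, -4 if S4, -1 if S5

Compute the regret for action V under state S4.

Best payoff under S4 is 6.
Regret = 6 − (-4) = 10.

10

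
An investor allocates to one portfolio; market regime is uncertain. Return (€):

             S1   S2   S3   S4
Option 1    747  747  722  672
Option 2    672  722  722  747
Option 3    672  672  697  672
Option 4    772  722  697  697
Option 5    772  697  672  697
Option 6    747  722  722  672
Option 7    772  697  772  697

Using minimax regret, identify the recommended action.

Column bests: S1=772, S2=747, S3=772, S4=747.
Option 1 regrets: 25, 0, 50, 75 → max 75
Option 2 regrets: 100, 25, 50, 0 → max 100
Option 3 regrets: 100, 75, 75, 75 → max 100
Option 4 regrets: 0, 25, 75, 50 → max 75
Option 5 regrets: 0, 50, 100, 50 → max 100
Option 6 regrets: 25, 25, 50, 75 → max 75
Option 7 regrets: 0, 50, 0, 50 → max 50
Smallest max regret = 50 → Option 7.

Option 7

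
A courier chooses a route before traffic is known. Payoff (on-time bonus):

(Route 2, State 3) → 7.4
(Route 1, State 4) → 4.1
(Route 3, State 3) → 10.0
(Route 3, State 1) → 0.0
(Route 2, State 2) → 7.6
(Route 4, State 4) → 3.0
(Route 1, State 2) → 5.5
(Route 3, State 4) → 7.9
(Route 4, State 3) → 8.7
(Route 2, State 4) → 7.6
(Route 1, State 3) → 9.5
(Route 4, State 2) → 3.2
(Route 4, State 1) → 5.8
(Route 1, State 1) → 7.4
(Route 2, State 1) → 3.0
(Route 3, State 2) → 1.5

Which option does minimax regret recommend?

Route 1

Column bests: State 1=7.4, State 2=7.6, State 3=10.0, State 4=7.9.
Route 1 regrets: 0.0, 2.1, 0.5, 3.8 → max 3.8
Route 2 regrets: 4.4, 0.0, 2.6, 0.3 → max 4.4
Route 3 regrets: 7.4, 6.1, 0.0, 0.0 → max 7.4
Route 4 regrets: 1.6, 4.4, 1.3, 4.9 → max 4.9
Smallest max regret = 3.8 → Route 1.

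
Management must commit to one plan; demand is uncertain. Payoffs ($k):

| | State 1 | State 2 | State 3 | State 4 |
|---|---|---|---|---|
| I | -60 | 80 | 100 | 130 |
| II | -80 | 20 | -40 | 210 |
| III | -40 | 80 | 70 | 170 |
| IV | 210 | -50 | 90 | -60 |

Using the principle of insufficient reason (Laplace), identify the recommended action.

III

Row averages: I=62.5, II=27.5, III=70, IV=47.5
Highest average = 70 → III.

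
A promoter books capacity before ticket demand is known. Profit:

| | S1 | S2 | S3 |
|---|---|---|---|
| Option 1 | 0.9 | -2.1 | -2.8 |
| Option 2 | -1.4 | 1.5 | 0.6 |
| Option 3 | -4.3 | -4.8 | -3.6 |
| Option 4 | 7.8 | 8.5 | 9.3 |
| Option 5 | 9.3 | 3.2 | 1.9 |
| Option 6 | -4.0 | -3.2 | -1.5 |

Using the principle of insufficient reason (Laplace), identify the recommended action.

Row averages: Option 1=-4/3, Option 2=7/30, Option 3=-127/30, Option 4=128/15, Option 5=4.8, Option 6=-2.9
Highest average = 128/15 → Option 4.

Option 4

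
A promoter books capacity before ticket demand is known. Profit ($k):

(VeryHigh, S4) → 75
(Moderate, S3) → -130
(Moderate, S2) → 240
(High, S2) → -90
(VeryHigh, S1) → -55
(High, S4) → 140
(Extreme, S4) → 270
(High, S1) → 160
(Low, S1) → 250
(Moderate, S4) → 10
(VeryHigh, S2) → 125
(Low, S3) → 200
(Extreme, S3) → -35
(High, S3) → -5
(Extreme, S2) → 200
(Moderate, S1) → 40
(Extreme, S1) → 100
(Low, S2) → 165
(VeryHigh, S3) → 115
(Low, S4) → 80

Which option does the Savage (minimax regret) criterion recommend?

Low

Column bests: S1=250, S2=240, S3=200, S4=270.
Low regrets: 0, 75, 0, 190 → max 190
Moderate regrets: 210, 0, 330, 260 → max 330
High regrets: 90, 330, 205, 130 → max 330
VeryHigh regrets: 305, 115, 85, 195 → max 305
Extreme regrets: 150, 40, 235, 0 → max 235
Smallest max regret = 190 → Low.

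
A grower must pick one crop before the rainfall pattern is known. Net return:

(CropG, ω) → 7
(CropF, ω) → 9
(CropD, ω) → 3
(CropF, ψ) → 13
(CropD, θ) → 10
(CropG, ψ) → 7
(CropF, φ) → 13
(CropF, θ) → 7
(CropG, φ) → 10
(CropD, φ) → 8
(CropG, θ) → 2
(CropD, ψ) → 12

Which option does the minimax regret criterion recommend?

Column bests: θ=10, φ=13, ψ=13, ω=9.
CropG regrets: 8, 3, 6, 2 → max 8
CropD regrets: 0, 5, 1, 6 → max 6
CropF regrets: 3, 0, 0, 0 → max 3
Smallest max regret = 3 → CropF.

CropF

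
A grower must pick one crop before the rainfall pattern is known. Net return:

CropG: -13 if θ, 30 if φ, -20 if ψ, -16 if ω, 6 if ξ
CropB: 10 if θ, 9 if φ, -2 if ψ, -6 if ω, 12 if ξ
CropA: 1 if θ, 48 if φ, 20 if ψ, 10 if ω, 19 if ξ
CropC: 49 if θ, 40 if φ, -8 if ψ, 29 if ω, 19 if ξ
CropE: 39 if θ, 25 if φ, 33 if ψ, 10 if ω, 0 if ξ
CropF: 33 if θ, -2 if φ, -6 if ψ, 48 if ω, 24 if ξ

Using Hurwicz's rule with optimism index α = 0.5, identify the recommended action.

CropG: 0.5·30 + 0.5·(-20) = 5
CropB: 0.5·12 + 0.5·(-6) = 3
CropA: 0.5·48 + 0.5·1 = 24.5
CropC: 0.5·49 + 0.5·(-8) = 20.5
CropE: 0.5·39 + 0.5·0 = 19.5
CropF: 0.5·48 + 0.5·(-6) = 21
Highest Hurwicz score = 24.5 → CropA.

CropA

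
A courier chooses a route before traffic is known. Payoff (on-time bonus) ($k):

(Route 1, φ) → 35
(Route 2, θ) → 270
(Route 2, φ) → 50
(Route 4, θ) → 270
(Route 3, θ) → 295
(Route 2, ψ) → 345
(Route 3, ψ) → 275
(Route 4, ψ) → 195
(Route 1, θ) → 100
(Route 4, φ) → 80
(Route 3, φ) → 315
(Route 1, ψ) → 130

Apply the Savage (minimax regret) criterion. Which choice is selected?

Column bests: θ=295, φ=315, ψ=345.
Route 1 regrets: 195, 280, 215 → max 280
Route 2 regrets: 25, 265, 0 → max 265
Route 3 regrets: 0, 0, 70 → max 70
Route 4 regrets: 25, 235, 150 → max 235
Smallest max regret = 70 → Route 3.

Route 3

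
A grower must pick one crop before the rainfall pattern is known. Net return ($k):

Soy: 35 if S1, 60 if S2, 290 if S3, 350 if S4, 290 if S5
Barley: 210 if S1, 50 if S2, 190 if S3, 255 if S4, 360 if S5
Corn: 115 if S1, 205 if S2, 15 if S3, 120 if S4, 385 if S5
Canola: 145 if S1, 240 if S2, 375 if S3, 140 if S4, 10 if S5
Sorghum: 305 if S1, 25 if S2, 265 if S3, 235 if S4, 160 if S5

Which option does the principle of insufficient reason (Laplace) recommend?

Row averages: Soy=205, Barley=213, Corn=168, Canola=182, Sorghum=198
Highest average = 213 → Barley.

Barley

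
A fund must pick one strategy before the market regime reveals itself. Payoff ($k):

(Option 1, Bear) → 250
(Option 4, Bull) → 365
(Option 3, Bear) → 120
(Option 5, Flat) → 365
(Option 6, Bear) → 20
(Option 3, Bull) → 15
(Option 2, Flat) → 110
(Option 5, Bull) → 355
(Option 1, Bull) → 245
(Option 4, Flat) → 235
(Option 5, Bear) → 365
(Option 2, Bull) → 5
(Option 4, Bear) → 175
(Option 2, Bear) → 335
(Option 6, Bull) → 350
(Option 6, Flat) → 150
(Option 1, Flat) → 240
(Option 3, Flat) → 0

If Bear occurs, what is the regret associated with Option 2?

30

Best payoff under Bear is 365.
Regret = 365 − 335 = 30.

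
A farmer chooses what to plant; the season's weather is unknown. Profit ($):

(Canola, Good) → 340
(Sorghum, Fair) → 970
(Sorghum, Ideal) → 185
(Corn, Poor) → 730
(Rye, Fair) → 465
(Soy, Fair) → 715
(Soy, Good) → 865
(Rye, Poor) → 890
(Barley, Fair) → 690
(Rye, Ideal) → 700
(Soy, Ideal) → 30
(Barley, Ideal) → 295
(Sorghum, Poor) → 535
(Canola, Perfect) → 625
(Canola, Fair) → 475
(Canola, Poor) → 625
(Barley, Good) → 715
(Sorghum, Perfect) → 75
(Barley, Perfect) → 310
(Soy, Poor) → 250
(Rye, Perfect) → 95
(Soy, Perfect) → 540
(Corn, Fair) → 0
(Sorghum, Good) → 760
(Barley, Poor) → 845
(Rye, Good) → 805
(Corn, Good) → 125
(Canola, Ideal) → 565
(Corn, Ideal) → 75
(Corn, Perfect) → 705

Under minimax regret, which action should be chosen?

Column bests: Poor=890, Fair=970, Good=865, Ideal=700, Perfect=705.
Rye regrets: 0, 505, 60, 0, 610 → max 610
Canola regrets: 265, 495, 525, 135, 80 → max 525
Corn regrets: 160, 970, 740, 625, 0 → max 970
Barley regrets: 45, 280, 150, 405, 395 → max 405
Sorghum regrets: 355, 0, 105, 515, 630 → max 630
Soy regrets: 640, 255, 0, 670, 165 → max 670
Smallest max regret = 405 → Barley.

Barley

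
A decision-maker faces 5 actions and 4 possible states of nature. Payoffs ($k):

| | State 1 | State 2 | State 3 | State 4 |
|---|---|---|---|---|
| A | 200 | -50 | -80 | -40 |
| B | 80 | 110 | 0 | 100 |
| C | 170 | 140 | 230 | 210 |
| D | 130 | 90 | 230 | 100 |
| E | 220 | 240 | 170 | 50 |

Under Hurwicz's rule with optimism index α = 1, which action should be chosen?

A: 1·200 + 0·(-80) = 200
B: 1·110 + 0·0 = 110
C: 1·230 + 0·140 = 230
D: 1·230 + 0·90 = 230
E: 1·240 + 0·50 = 240
Highest Hurwicz score = 240 → E.

E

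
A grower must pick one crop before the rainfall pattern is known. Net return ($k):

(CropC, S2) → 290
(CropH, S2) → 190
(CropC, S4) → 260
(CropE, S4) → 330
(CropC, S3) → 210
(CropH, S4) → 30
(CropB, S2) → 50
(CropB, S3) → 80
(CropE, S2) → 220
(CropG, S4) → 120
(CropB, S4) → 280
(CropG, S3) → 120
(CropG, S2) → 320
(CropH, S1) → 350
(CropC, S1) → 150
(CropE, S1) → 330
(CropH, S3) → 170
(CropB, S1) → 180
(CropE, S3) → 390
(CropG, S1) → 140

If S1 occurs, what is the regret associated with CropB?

170

Best payoff under S1 is 350.
Regret = 350 − 180 = 170.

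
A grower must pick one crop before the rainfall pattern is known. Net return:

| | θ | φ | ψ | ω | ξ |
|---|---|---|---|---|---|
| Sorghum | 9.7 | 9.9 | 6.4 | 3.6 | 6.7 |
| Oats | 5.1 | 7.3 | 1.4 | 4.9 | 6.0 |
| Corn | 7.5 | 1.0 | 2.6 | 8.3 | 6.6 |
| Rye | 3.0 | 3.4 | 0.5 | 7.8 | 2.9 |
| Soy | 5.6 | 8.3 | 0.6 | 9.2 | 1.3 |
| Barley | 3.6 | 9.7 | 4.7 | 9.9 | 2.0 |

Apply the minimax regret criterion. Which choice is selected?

Oats

Column bests: θ=9.7, φ=9.9, ψ=6.4, ω=9.9, ξ=6.7.
Sorghum regrets: 0.0, 0.0, 0.0, 6.3, 0.0 → max 6.3
Oats regrets: 4.6, 2.6, 5.0, 5.0, 0.7 → max 5.0
Corn regrets: 2.2, 8.9, 3.8, 1.6, 0.1 → max 8.9
Rye regrets: 6.7, 6.5, 5.9, 2.1, 3.8 → max 6.7
Soy regrets: 4.1, 1.6, 5.8, 0.7, 5.4 → max 5.8
Barley regrets: 6.1, 0.2, 1.7, 0.0, 4.7 → max 6.1
Smallest max regret = 5.0 → Oats.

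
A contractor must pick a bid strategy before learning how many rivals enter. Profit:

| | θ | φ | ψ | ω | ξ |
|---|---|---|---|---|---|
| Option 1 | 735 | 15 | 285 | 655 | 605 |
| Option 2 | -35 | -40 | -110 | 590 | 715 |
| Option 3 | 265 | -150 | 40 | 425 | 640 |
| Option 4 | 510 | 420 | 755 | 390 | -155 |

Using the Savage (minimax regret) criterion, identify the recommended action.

Option 1

Column bests: θ=735, φ=420, ψ=755, ω=655, ξ=715.
Option 1 regrets: 0, 405, 470, 0, 110 → max 470
Option 2 regrets: 770, 460, 865, 65, 0 → max 865
Option 3 regrets: 470, 570, 715, 230, 75 → max 715
Option 4 regrets: 225, 0, 0, 265, 870 → max 870
Smallest max regret = 470 → Option 1.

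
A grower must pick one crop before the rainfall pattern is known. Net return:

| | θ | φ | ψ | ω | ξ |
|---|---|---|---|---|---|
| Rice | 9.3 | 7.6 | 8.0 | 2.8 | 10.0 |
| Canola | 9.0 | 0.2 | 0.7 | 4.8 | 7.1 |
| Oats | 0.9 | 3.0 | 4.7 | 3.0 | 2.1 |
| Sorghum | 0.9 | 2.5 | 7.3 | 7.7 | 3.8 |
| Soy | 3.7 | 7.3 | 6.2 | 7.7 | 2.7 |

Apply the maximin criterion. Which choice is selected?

Row minima: Rice=2.8, Canola=0.2, Oats=0.9, Sorghum=0.9, Soy=2.7
Best worst-case = 2.8 → Rice.

Rice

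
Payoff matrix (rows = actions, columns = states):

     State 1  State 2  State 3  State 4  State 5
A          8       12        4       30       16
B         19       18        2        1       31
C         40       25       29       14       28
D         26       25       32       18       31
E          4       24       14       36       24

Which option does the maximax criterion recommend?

C

Row maxima: A=30, B=31, C=40, D=32, E=36
Best best-case = 40 → C.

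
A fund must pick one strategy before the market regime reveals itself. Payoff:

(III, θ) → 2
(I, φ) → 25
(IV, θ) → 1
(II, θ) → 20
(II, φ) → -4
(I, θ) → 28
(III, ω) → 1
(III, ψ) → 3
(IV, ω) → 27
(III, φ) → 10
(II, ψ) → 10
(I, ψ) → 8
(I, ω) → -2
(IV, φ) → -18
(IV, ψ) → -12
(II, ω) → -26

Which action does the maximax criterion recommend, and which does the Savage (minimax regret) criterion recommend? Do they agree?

maximax → I; minimax regret → III (disagree)

Row maxima: I=28, II=20, III=10, IV=27
Best best-case = 28 → I.
Column bests: θ=28, φ=25, ψ=10, ω=27.
I regrets: 0, 0, 2, 29 → max 29
II regrets: 8, 29, 0, 53 → max 53
III regrets: 26, 15, 7, 26 → max 26
IV regrets: 27, 43, 22, 0 → max 43
Smallest max regret = 26 → III.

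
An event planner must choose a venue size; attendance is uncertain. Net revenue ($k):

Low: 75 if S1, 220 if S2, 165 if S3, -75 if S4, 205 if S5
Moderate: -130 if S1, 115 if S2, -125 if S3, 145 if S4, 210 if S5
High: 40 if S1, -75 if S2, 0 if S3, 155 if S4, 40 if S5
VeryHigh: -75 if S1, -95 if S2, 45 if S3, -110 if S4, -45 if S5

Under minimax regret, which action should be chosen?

Column bests: S1=75, S2=220, S3=165, S4=155, S5=210.
Low regrets: 0, 0, 0, 230, 5 → max 230
Moderate regrets: 205, 105, 290, 10, 0 → max 290
High regrets: 35, 295, 165, 0, 170 → max 295
VeryHigh regrets: 150, 315, 120, 265, 255 → max 315
Smallest max regret = 230 → Low.

Low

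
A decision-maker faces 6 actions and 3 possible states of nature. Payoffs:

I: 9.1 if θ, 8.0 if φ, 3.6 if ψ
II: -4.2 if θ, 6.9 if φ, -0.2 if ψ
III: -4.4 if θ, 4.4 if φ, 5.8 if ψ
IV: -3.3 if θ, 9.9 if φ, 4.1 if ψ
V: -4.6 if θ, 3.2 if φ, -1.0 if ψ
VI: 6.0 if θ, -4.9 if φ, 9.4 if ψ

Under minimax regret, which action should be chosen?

I

Column bests: θ=9.1, φ=9.9, ψ=9.4.
I regrets: 0.0, 1.9, 5.8 → max 5.8
II regrets: 13.3, 3.0, 9.6 → max 13.3
III regrets: 13.5, 5.5, 3.6 → max 13.5
IV regrets: 12.4, 0.0, 5.3 → max 12.4
V regrets: 13.7, 6.7, 10.4 → max 13.7
VI regrets: 3.1, 14.8, 0.0 → max 14.8
Smallest max regret = 5.8 → I.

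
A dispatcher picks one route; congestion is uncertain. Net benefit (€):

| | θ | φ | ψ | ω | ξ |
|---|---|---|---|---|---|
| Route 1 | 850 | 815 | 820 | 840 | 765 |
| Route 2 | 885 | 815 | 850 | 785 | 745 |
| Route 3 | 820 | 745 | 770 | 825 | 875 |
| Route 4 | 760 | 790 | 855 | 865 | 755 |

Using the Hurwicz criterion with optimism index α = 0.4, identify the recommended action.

Route 2

Route 1: 0.4·850 + 0.6·765 = 799
Route 2: 0.4·885 + 0.6·745 = 801
Route 3: 0.4·875 + 0.6·745 = 797
Route 4: 0.4·865 + 0.6·755 = 799
Highest Hurwicz score = 801 → Route 2.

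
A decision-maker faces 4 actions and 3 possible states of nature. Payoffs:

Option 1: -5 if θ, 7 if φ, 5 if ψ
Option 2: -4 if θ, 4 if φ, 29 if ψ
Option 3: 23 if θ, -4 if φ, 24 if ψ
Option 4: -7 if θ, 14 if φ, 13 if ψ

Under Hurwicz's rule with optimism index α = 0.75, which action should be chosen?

Option 2

Option 1: 0.75·7 + 0.25·(-5) = 4
Option 2: 0.75·29 + 0.25·(-4) = 20.75
Option 3: 0.75·24 + 0.25·(-4) = 17
Option 4: 0.75·14 + 0.25·(-7) = 8.75
Highest Hurwicz score = 20.75 → Option 2.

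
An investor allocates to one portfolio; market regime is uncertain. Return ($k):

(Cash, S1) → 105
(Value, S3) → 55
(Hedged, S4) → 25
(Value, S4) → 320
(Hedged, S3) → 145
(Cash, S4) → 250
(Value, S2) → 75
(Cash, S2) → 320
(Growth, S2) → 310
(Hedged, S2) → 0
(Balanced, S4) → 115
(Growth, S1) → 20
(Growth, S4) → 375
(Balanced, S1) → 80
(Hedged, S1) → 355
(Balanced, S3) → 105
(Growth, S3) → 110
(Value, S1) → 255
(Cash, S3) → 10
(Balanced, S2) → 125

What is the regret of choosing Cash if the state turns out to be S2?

0

Best payoff under S2 is 320.
Regret = 320 − 320 = 0.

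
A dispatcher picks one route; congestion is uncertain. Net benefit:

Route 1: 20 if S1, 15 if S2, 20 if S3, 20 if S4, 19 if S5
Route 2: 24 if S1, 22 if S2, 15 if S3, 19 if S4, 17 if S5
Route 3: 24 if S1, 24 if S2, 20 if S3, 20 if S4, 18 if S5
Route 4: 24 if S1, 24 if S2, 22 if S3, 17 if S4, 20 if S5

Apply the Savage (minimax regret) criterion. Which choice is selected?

Column bests: S1=24, S2=24, S3=22, S4=20, S5=20.
Route 1 regrets: 4, 9, 2, 0, 1 → max 9
Route 2 regrets: 0, 2, 7, 1, 3 → max 7
Route 3 regrets: 0, 0, 2, 0, 2 → max 2
Route 4 regrets: 0, 0, 0, 3, 0 → max 3
Smallest max regret = 2 → Route 3.

Route 3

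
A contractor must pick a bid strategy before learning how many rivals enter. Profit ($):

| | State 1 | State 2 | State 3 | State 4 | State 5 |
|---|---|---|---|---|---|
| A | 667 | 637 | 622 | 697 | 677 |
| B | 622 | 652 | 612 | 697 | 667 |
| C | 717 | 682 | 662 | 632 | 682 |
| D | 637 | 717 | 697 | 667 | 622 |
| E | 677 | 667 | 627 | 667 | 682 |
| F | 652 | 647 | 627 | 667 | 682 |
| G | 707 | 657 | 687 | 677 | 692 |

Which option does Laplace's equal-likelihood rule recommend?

G

Row averages: A=660, B=650, C=675, D=668, E=664, F=655, G=684
Highest average = 684 → G.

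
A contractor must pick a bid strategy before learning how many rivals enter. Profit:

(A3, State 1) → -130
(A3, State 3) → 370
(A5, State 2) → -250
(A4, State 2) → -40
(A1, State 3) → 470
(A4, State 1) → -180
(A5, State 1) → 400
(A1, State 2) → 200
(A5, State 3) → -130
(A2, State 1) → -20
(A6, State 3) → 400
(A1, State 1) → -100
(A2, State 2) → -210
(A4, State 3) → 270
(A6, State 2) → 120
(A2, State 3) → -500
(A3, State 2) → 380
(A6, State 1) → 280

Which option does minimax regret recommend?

Column bests: State 1=400, State 2=380, State 3=470.
A1 regrets: 500, 180, 0 → max 500
A2 regrets: 420, 590, 970 → max 970
A3 regrets: 530, 0, 100 → max 530
A4 regrets: 580, 420, 200 → max 580
A5 regrets: 0, 630, 600 → max 630
A6 regrets: 120, 260, 70 → max 260
Smallest max regret = 260 → A6.

A6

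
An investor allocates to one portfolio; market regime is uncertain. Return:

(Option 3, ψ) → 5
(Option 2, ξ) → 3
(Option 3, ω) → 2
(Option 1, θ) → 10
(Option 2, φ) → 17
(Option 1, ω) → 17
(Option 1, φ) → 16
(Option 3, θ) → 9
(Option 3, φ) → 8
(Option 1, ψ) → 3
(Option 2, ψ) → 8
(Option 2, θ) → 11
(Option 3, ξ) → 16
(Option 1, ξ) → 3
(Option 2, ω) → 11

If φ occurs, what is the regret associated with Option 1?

Best payoff under φ is 17.
Regret = 17 − 16 = 1.

1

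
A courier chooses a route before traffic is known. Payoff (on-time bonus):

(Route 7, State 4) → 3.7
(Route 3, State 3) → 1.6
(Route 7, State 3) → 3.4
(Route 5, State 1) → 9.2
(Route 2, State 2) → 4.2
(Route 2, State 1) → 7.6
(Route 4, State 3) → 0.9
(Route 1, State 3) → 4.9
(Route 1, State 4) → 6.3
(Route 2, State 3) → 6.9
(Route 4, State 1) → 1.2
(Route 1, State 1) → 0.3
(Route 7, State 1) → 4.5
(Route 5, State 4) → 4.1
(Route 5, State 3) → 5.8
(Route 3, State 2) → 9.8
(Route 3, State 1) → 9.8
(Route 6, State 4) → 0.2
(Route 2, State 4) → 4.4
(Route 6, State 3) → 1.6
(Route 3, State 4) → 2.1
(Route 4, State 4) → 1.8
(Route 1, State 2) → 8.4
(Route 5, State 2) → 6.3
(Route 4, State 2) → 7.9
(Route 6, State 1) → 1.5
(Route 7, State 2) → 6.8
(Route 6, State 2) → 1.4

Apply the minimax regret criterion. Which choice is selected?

Route 5

Column bests: State 1=9.8, State 2=9.8, State 3=6.9, State 4=6.3.
Route 1 regrets: 9.5, 1.4, 2.0, 0.0 → max 9.5
Route 2 regrets: 2.2, 5.6, 0.0, 1.9 → max 5.6
Route 3 regrets: 0.0, 0.0, 5.3, 4.2 → max 5.3
Route 4 regrets: 8.6, 1.9, 6.0, 4.5 → max 8.6
Route 5 regrets: 0.6, 3.5, 1.1, 2.2 → max 3.5
Route 6 regrets: 8.3, 8.4, 5.3, 6.1 → max 8.4
Route 7 regrets: 5.3, 3.0, 3.5, 2.6 → max 5.3
Smallest max regret = 3.5 → Route 5.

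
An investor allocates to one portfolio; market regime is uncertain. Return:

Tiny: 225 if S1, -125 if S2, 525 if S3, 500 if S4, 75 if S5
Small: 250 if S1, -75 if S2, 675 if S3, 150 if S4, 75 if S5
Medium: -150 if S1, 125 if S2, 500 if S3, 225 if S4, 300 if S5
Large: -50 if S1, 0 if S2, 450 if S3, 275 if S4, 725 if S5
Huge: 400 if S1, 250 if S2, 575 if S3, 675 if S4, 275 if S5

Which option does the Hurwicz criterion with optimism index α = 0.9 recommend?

Tiny: 0.9·525 + 0.1·(-125) = 460
Small: 0.9·675 + 0.1·(-75) = 600
Medium: 0.9·500 + 0.1·(-150) = 435
Large: 0.9·725 + 0.1·(-50) = 647.5
Huge: 0.9·675 + 0.1·250 = 632.5
Highest Hurwicz score = 647.5 → Large.

Large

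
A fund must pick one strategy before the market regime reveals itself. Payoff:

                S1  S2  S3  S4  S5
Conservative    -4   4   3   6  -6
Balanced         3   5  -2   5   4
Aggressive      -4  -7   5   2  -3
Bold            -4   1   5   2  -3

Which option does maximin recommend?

Row minima: Conservative=-6, Balanced=-2, Aggressive=-7, Bold=-4
Best worst-case = -2 → Balanced.

Balanced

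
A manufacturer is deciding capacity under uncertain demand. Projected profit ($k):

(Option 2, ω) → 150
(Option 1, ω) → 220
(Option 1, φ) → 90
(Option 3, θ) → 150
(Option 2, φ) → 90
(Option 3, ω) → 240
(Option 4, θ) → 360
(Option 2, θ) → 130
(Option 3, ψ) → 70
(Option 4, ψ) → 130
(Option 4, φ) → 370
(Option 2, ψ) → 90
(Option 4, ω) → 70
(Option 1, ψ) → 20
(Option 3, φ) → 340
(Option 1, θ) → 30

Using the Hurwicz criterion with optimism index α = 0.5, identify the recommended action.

Option 1: 0.5·220 + 0.5·20 = 120
Option 2: 0.5·150 + 0.5·90 = 120
Option 3: 0.5·340 + 0.5·70 = 205
Option 4: 0.5·370 + 0.5·70 = 220
Highest Hurwicz score = 220 → Option 4.

Option 4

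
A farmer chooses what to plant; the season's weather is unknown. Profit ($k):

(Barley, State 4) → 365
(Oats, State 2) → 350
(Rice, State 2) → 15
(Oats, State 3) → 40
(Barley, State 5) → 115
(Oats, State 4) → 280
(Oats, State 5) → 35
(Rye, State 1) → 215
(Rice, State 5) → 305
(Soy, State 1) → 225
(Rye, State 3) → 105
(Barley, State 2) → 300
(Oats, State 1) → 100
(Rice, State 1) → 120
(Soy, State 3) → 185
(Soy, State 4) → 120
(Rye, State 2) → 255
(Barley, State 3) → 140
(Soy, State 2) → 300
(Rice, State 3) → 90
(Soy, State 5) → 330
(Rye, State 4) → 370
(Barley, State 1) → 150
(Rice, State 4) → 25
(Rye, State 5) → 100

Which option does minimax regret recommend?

Barley

Column bests: State 1=225, State 2=350, State 3=185, State 4=370, State 5=330.
Soy regrets: 0, 50, 0, 250, 0 → max 250
Barley regrets: 75, 50, 45, 5, 215 → max 215
Oats regrets: 125, 0, 145, 90, 295 → max 295
Rye regrets: 10, 95, 80, 0, 230 → max 230
Rice regrets: 105, 335, 95, 345, 25 → max 345
Smallest max regret = 215 → Barley.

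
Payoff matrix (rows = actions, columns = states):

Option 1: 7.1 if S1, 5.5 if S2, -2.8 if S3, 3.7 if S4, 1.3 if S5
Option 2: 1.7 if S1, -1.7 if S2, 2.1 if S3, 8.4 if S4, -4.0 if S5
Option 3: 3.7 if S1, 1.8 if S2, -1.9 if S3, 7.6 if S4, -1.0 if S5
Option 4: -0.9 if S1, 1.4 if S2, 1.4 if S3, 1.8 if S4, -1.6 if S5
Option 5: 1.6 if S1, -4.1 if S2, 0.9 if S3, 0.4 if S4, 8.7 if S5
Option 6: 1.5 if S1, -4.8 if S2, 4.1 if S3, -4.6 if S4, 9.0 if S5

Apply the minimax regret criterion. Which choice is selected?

Option 1

Column bests: S1=7.1, S2=5.5, S3=4.1, S4=8.4, S5=9.0.
Option 1 regrets: 0.0, 0.0, 6.9, 4.7, 7.7 → max 7.7
Option 2 regrets: 5.4, 7.2, 2.0, 0.0, 13.0 → max 13.0
Option 3 regrets: 3.4, 3.7, 6.0, 0.8, 10.0 → max 10.0
Option 4 regrets: 8.0, 4.1, 2.7, 6.6, 10.6 → max 10.6
Option 5 regrets: 5.5, 9.6, 3.2, 8.0, 0.3 → max 9.6
Option 6 regrets: 5.6, 10.3, 0.0, 13.0, 0.0 → max 13.0
Smallest max regret = 7.7 → Option 1.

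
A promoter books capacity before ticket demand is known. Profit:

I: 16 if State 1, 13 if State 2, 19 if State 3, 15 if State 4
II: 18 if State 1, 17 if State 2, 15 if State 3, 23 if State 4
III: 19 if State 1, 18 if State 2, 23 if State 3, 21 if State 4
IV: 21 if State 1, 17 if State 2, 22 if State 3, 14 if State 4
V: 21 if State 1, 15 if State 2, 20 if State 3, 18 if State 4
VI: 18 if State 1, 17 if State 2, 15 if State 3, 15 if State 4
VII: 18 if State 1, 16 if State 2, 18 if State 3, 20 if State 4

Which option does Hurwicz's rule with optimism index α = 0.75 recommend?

III

I: 0.75·19 + 0.25·13 = 17.5
II: 0.75·23 + 0.25·15 = 21
III: 0.75·23 + 0.25·18 = 21.75
IV: 0.75·22 + 0.25·14 = 20
V: 0.75·21 + 0.25·15 = 19.5
VI: 0.75·18 + 0.25·15 = 17.25
VII: 0.75·20 + 0.25·16 = 19
Highest Hurwicz score = 21.75 → III.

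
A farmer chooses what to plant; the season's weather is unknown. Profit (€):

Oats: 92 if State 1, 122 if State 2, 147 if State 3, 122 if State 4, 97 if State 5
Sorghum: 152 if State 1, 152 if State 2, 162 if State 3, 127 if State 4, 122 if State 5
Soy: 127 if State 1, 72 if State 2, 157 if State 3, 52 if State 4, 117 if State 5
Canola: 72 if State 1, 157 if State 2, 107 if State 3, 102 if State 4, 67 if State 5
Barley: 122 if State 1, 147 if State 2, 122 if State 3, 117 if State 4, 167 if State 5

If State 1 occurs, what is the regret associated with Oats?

Best payoff under State 1 is 152.
Regret = 152 − 92 = 60.

60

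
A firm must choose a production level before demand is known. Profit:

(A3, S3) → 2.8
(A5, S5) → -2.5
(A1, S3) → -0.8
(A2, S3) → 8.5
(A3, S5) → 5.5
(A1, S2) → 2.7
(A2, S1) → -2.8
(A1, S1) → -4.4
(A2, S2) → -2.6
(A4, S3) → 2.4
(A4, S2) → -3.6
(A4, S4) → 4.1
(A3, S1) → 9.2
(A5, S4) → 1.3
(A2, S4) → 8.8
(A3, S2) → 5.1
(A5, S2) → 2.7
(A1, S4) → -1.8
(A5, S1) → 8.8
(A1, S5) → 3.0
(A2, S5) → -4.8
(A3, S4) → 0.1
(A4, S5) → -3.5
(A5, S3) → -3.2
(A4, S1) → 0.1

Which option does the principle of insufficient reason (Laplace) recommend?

Row averages: A1=-0.26, A2=1.42, A3=4.54, A4=-0.1, A5=1.42
Highest average = 4.54 → A3.

A3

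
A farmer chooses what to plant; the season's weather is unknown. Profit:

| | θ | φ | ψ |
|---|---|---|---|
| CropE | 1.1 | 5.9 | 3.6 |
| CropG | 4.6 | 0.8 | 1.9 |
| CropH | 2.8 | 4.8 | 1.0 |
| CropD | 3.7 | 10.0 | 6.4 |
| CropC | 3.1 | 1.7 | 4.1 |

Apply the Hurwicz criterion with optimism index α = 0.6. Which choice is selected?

CropE: 0.6·5.9 + 0.4·1.1 = 3.98
CropG: 0.6·4.6 + 0.4·0.8 = 3.08
CropH: 0.6·4.8 + 0.4·1.0 = 3.28
CropD: 0.6·10.0 + 0.4·3.7 = 7.48
CropC: 0.6·4.1 + 0.4·1.7 = 3.14
Highest Hurwicz score = 7.48 → CropD.

CropD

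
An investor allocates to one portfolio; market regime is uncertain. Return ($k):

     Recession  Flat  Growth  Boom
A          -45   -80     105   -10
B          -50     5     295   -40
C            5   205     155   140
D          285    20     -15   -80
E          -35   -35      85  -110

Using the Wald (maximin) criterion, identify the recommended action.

Row minima: A=-80, B=-50, C=5, D=-80, E=-110
Best worst-case = 5 → C.

C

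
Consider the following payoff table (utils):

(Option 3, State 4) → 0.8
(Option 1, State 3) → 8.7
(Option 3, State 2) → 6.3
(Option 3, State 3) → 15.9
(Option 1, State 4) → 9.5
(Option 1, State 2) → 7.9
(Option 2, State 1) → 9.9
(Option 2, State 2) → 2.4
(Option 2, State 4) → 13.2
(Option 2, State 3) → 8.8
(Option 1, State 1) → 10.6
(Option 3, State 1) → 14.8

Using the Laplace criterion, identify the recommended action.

Option 3

Row averages: Option 1=9.175, Option 2=8.575, Option 3=9.45
Highest average = 9.45 → Option 3.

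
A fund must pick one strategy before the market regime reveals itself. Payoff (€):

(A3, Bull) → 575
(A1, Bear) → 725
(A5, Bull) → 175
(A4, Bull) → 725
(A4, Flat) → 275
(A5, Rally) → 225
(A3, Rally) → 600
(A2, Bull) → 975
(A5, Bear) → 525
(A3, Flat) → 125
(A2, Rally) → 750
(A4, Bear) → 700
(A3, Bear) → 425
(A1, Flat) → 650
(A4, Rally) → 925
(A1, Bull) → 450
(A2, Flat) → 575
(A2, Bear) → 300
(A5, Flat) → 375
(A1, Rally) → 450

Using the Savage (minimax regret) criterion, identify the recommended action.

Column bests: Bear=725, Flat=650, Bull=975, Rally=925.
A1 regrets: 0, 0, 525, 475 → max 525
A2 regrets: 425, 75, 0, 175 → max 425
A3 regrets: 300, 525, 400, 325 → max 525
A4 regrets: 25, 375, 250, 0 → max 375
A5 regrets: 200, 275, 800, 700 → max 800
Smallest max regret = 375 → A4.

A4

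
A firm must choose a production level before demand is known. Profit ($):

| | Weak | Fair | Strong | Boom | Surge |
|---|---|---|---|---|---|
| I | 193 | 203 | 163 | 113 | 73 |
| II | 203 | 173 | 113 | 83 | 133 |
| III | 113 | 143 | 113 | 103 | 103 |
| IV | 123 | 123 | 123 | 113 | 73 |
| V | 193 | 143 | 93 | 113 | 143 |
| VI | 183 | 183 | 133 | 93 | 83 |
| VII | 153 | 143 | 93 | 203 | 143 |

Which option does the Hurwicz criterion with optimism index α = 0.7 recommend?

I: 0.7·203 + 0.3·73 = 164
II: 0.7·203 + 0.3·83 = 167
III: 0.7·143 + 0.3·103 = 131
IV: 0.7·123 + 0.3·73 = 108
V: 0.7·193 + 0.3·93 = 163
VI: 0.7·183 + 0.3·83 = 153
VII: 0.7·203 + 0.3·93 = 170
Highest Hurwicz score = 170 → VII.

VII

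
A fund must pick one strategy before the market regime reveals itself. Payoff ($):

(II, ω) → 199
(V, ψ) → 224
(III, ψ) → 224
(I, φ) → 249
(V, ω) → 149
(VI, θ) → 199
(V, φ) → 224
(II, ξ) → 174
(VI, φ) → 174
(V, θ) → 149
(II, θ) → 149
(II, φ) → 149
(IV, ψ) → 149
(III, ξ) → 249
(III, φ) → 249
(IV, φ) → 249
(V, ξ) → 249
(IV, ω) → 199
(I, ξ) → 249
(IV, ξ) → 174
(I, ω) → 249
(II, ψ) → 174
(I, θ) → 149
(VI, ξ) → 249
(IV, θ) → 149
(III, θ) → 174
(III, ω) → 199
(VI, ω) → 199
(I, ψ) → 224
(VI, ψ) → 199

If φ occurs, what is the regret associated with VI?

Best payoff under φ is 249.
Regret = 249 − 174 = 75.

75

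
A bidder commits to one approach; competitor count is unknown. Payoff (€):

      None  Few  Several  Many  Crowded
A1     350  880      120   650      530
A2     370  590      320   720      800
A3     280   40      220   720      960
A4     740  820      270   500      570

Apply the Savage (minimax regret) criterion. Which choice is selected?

A2

Column bests: None=740, Few=880, Several=320, Many=720, Crowded=960.
A1 regrets: 390, 0, 200, 70, 430 → max 430
A2 regrets: 370, 290, 0, 0, 160 → max 370
A3 regrets: 460, 840, 100, 0, 0 → max 840
A4 regrets: 0, 60, 50, 220, 390 → max 390
Smallest max regret = 370 → A2.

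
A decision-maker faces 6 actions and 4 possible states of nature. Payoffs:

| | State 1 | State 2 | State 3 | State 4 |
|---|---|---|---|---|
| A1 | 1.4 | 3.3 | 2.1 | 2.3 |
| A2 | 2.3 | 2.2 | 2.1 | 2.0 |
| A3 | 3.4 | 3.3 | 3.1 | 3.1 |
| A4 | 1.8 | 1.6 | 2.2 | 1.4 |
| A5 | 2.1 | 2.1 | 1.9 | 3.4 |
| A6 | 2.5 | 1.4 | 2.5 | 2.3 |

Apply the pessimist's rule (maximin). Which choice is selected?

Row minima: A1=1.4, A2=2.0, A3=3.1, A4=1.4, A5=1.9, A6=1.4
Best worst-case = 3.1 → A3.

A3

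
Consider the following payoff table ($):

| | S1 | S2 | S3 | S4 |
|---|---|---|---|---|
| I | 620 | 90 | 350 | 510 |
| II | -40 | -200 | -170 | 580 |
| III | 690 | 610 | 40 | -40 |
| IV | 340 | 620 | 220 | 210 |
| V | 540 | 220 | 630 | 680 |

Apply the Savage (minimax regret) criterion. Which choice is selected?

Column bests: S1=690, S2=620, S3=630, S4=680.
I regrets: 70, 530, 280, 170 → max 530
II regrets: 730, 820, 800, 100 → max 820
III regrets: 0, 10, 590, 720 → max 720
IV regrets: 350, 0, 410, 470 → max 470
V regrets: 150, 400, 0, 0 → max 400
Smallest max regret = 400 → V.

V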